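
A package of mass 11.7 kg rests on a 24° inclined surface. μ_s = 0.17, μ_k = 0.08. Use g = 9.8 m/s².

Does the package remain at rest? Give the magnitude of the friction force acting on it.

N = m g cos θ = 105 N.
Down-slope weight component: m g sin θ = 46.6 N.
μ_s N = 17.8 N.
46.6 > 17.8 N, so it slides; kinetic friction f = μ_k N = 0.08×105 = 8.38 N.

f ≈ 8.38 N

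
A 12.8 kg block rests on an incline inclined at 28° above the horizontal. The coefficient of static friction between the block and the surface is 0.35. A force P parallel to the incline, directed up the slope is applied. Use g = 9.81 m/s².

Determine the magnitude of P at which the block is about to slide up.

At impending motion up the slope, friction acts down-slope at its limit: f = μ_s N.
P is parallel to the surface, so N = m g cos θ = 111 N.
Along the incline: P = m g sin θ + μ_s N = 59 + 0.35×111 = 97.8 N.

P ≈ 97.8 N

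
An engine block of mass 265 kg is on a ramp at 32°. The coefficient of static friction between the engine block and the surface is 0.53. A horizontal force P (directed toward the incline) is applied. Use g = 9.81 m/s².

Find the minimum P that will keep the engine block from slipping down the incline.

The engine block tends to slide down (tan θ > μ_s), so at the point of impending slip friction acts up-slope at its limit: f = μ_s N.
Perpendicular to the incline: N = m g cos θ + P sin θ.
Along the incline: P cos θ + μ_s N = m g sin θ, i.e. P cos θ + μ_s (m g cos θ + P sin θ) = m g sin θ.
Solving, P (cos θ + μ_s sin θ) = m g (sin θ − μ_s cos θ), so P = 2600×0.08045/1.129 = 185 N.

P_min ≈ 185 N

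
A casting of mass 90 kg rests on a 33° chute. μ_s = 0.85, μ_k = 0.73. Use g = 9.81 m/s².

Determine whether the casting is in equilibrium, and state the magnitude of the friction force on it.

N = m g cos θ = 740 N.
Down-slope weight component: m g sin θ = 481 N.
μ_s N = 629 N.
481 ≤ 629 N, so it stays put; friction = 481 N.

f ≈ 481 N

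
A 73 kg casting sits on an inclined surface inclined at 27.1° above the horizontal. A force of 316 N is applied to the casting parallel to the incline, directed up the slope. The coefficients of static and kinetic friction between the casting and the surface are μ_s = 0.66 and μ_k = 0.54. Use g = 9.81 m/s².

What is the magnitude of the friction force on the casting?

Normal force: N = m g cos θ = 73 × 9.81 × cos 27.1° = 637.5 N.
For equilibrium along the incline the friction force must supply f = m g sin θ − P = 326.2 − 316 = 10.23 N (positive meaning up-slope).
The static-friction ceiling is μ_s N = 0.66 × 637.5 = 420.8 N.
Since |10.23| ≤ 420.8 N, static friction is sufficient; f equals the required value, not μ_s N.

f ≈ 10.2 N (up the incline)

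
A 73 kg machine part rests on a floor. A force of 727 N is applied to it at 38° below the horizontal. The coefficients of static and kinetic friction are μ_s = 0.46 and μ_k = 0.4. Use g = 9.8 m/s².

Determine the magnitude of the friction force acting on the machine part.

N = m g + P sin α = 715.4 + 727×sin 38° = 1163 N.
The horizontal driving force is P cos α = 572.9 N, so equilibrium needs friction f = 572.9 N.
μ_s N = 0.46 × 1163 = 535 N.
572.9 > 535 N → the machine part slides; f = μ_k N = 0.4×1163 = 465 N.

f ≈ 465 N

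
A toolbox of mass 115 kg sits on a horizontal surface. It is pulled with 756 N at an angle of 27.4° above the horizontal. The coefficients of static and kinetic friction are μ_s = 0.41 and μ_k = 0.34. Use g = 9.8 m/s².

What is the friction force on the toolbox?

The vertical component of P reduces the normal force: N = m g − P sin α = 1127 − 347.9 = 779.1 N.
Horizontally, friction must balance P cos α = 671.2 N.
μ_s N = 0.41 × 779.1 = 319.4 N.
The required friction exceeds μ_s N, so the toolbox moves and f = μ_k N = 265 N.

f ≈ 265 N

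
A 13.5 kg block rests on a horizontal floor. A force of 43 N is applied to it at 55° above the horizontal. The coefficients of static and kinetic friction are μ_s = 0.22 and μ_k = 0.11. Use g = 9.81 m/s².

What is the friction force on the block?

f ≈ 10.7 N

N = m g − P sin α = 132.4 − 43×sin 55° = 97.21 N.
For equilibrium, f = P cos α = 43×cos 55° = 24.66 N.
μ_s N = 0.22 × 97.21 = 21.39 N.
The required friction exceeds μ_s N, so the block moves and f = μ_k N = 10.7 N.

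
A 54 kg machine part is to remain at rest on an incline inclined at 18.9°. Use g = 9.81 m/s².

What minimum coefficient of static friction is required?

μ_s,min ≈ 0.342

At the slip threshold m g sin θ = μ_s m g cos θ, so μ_s,min = tan θ.
μ_s,min = tan 18.9° = 0.342.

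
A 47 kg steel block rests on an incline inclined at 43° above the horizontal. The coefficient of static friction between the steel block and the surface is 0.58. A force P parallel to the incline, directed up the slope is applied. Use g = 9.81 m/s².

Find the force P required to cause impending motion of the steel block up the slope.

P ≈ 510 N

At impending motion up the slope, friction acts down-slope at its limit: f = μ_s N.
P is parallel to the surface, so N = m g cos θ = 337 N.
Along the incline: P = m g sin θ + μ_s N = 314 + 0.58×337 = 510 N.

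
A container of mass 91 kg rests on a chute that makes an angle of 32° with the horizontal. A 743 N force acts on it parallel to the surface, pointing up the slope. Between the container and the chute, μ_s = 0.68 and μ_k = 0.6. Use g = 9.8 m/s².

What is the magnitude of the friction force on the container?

f ≈ 270 N (down the incline)

Normal force: N = m g cos θ = 91 × 9.8 × cos 32° = 756.3 N.
The friction needed for equilibrium is m g sin θ − P = 472.6 − 743 = -270.4 N, measured positive up-slope.
Maximum static friction available: μ_s N = 0.68 × 756.3 = 514.3 N.
Since |-270.4| ≤ 514.3 N, static friction is sufficient; f equals the required value, not μ_s N.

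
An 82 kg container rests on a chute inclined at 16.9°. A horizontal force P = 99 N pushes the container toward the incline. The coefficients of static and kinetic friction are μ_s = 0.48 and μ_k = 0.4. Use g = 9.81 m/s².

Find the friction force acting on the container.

f ≈ 139 N (up the incline)

The horizontal push has a component P sin θ into the surface, so N = m g cos θ + P sin θ = 769.7 + 28.78 = 798.5 N.
Parallel to the incline: P cos θ − m g sin θ = 94.72 − 233.8 = -139.1 N; the friction needed to balance this is 139.1 N acting up the slope.
Maximum static friction: μ_s N = 0.48 × 798.5 = 383.3 N.
|f_req| = 139.1 ≤ 383.3 N → the container is in equilibrium; friction equals the required value.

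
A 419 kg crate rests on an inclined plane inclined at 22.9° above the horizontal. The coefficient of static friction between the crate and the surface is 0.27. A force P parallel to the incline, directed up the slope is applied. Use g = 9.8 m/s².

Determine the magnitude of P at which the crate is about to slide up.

P ≈ 2620 N

At impending motion up the slope, friction acts down-slope at its limit: f = μ_s N.
P is parallel to the surface, so N = m g cos θ = 3780 N.
Along the incline: P = m g sin θ + μ_s N = 1600 + 0.27×3780 = 2620 N.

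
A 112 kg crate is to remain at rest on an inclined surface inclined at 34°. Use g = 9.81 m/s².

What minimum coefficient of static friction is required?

At the slip threshold m g sin θ = μ_s m g cos θ, so μ_s,min = tan θ.
μ_s,min = tan 34° = 0.675.

μ_s,min ≈ 0.675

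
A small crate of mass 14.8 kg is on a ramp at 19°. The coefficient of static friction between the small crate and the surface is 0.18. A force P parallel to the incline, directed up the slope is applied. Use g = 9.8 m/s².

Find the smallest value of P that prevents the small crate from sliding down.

The small crate tends to slide down (tan θ > μ_s), so at the point of impending slip friction acts up-slope at its limit: f = μ_s N.
P is parallel to the surface, so N = m g cos θ = 137 N.
Along the incline: P + μ_s N = m g sin θ, so P = 47.2 − 0.18×137 = 22.5 N.

P_min ≈ 22.5 N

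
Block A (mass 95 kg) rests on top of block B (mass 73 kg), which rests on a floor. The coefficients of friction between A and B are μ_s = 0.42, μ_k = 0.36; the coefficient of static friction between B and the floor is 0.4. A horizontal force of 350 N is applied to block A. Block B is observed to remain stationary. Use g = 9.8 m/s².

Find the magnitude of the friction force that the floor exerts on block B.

Between the blocks, N₁ = m_A g = 931 N.
Maximum static friction on A from B: μ_s N₁ = 0.42×931 = 391 N.
Since P = 350 N ≤ 391 N, A does not slip on B; friction on A equals P = 350 N.
By Newton's third law B feels 350 N forward from A. With B stationary, the floor's static friction on B balances it: f₂ = 350 N (well within μ_s(m_A+m_B)g = 658.6 N).

f ≈ 350 N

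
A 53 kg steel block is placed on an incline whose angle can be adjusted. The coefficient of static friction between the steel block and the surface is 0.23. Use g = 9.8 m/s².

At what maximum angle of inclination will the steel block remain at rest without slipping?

θ_max ≈ 13°

At the slip threshold, m g sin θ = μ_s · m g cos θ, so tan θ = μ_s.
θ_max = arctan(0.23) = 13°.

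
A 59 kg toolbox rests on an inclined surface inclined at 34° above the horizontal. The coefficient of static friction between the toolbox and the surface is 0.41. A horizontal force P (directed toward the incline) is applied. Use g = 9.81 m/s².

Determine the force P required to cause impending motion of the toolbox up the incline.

P ≈ 868 N

At impending motion up the slope, friction acts down-slope at its limit: f = μ_s N.
Perpendicular to the incline: N = m g cos θ + P sin θ.
Along the incline: P cos θ = m g sin θ + μ_s N = m g sin θ + μ_s (m g cos θ + P sin θ).
Solving, P (cos θ − μ_s sin θ) = m g (sin θ + μ_s cos θ), so P = 59×9.81×(sin 34° + 0.41 cos 34°)/(cos 34° − 0.41 sin 34°) = 579×0.8991/0.5998 = 868 N.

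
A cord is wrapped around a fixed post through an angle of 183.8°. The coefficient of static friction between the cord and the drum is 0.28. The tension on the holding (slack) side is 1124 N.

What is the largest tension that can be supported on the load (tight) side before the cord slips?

At impending slip the capstan equation gives T₂/T₁ = e^{μβ} with β in radians.
β = 183.8° × π/180 = 3.208 rad.
e^{μβ} = e^{0.28×3.208} = 2.455.
T₂ = T₁ · e^{μβ} = 1124 × 2.455 = 2760 N.

T_max ≈ 2760 N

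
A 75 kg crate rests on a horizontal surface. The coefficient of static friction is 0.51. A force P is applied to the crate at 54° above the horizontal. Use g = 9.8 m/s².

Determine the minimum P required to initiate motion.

N = m g − P sin α (the pull lifts the crate).
At impending slip, P cos α = μ_s N = μ_s (m g − P sin α).
Solving: P (cos α + μ_s sin α) = μ_s m g → P = 0.51×735/(cos 54° + 0.51 sin 54°) = 375/1 = 375 N.

P ≈ 375 N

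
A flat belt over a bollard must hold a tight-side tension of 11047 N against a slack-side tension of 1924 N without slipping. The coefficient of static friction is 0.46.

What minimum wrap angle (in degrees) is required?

T₂/T₁ = e^{μβ} → β = ln(T₂/T₁)/μ.
β = ln(11047/1924)/0.46 = 1.748/0.46 = 3.799 rad.
In degrees: β = 3.799 × 180/π = 218°.

β_min ≈ 218°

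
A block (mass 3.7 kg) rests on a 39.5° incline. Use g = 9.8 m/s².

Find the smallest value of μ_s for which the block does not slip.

At the slip threshold m g sin θ = μ_s m g cos θ, so μ_s,min = tan θ.
μ_s,min = tan 39.5° = 0.824.

μ_s,min ≈ 0.824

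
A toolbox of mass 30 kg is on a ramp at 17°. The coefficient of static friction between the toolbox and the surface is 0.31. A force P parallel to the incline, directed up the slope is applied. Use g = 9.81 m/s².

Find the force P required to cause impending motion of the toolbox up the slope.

P ≈ 173 N

At impending motion up the slope, friction acts down-slope at its limit: f = μ_s N.
P is parallel to the surface, so N = m g cos θ = 281 N.
Along the incline: P = m g sin θ + μ_s N = 86 + 0.31×281 = 173 N.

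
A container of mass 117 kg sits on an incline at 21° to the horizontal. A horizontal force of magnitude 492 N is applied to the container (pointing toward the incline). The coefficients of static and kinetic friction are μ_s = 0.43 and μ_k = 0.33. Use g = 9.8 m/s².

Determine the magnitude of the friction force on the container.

The horizontal push has a component P sin θ into the surface, so N = m g cos θ + P sin θ = 1070 + 176.3 = 1247 N.
Parallel to the incline: P cos θ − m g sin θ = 459.3 − 410.9 = 48.42 N; the friction needed to balance this is 48.42 N acting down the slope.
Maximum static friction: μ_s N = 0.43 × 1247 = 536.1 N.
Since 48.42 N is within the 536.1 N limit, the container stays put and friction is exactly 48.4 N.

f ≈ 48.4 N (down the incline)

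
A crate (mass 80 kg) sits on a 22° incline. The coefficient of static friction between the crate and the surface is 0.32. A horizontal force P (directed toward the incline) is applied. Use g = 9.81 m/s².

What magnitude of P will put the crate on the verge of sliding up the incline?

P ≈ 653 N

At impending motion up the slope, friction acts down-slope at its limit: f = μ_s N.
Perpendicular to the incline: N = m g cos θ + P sin θ.
Along the incline: P cos θ = m g sin θ + μ_s N = m g sin θ + μ_s (m g cos θ + P sin θ).
Solving, P (cos θ − μ_s sin θ) = m g (sin θ + μ_s cos θ), so P = 80×9.81×(sin 22° + 0.32 cos 22°)/(cos 22° − 0.32 sin 22°) = 785×0.6713/0.8073 = 653 N.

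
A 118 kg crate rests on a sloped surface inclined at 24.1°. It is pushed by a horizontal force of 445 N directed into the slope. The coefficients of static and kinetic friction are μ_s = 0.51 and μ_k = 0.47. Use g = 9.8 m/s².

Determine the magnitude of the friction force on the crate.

f ≈ 66 N (up the incline)

Resolve perpendicular to the incline: N = m g cos θ + P sin θ = 118×9.8×cos 24.1° + 445×sin 24.1° = 1237 N.
Along the incline, the net driving force (taking up-slope positive) is P cos θ − m g sin θ = 406.2 − 472.2 = -65.98 N, so equilibrium requires friction f = 65.98 N (up-slope).
Maximum static friction: μ_s N = 0.51 × 1237 = 631 N.
|f_req| = 65.98 ≤ 631 N → the crate is in equilibrium; friction equals the required value.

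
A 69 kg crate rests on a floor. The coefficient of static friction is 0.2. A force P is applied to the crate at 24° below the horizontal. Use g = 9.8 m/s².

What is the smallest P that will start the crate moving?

P ≈ 163 N

N = m g + P sin α (the push presses the crate into the floor).
At impending slip, P cos α = μ_s N = μ_s (m g + P sin α).
Solving: P (cos α − μ_s sin α) = μ_s m g → P = 0.2×676/(cos 24° − 0.2 sin 24°) = 135/0.8322 = 163 N.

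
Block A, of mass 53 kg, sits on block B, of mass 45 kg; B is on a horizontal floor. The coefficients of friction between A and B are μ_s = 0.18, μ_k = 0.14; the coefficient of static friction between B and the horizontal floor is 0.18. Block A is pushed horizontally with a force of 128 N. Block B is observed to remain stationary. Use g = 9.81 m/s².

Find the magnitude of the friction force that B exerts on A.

f ≈ 72.8 N

The normal force B exerts on A is simply A's weight, N₁ = 519.9 N.
So the A–B interface can sustain at most μ_s N₁ = 93.59 N of static friction.
P = 128 N exceeds that limit, so A slips over B and the interface friction becomes kinetic: f₁ = μ_k N₁ = 0.14×519.9 = 72.8 N.
B experiences an equal 72.8 N forward from A (third law). B is in equilibrium, so the floor supplies f₂ = 72.8 N of static friction (limit μ_s(m_A+m_B)g = 173 N, not exceeded).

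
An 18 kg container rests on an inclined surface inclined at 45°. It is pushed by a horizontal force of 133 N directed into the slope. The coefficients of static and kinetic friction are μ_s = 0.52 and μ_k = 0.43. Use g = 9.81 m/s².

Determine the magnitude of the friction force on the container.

f ≈ 30.8 N (up the incline)

The horizontal push has a component P sin θ into the surface, so N = m g cos θ + P sin θ = 124.9 + 94.05 = 218.9 N.
Along the incline, the net driving force (taking up-slope positive) is P cos θ − m g sin θ = 94.05 − 124.9 = -30.82 N, so equilibrium requires friction f = 30.82 N (up-slope).
Maximum static friction: μ_s N = 0.52 × 218.9 = 113.8 N.
Since 30.82 N is within the 113.8 N limit, the container stays put and friction is exactly 30.8 N.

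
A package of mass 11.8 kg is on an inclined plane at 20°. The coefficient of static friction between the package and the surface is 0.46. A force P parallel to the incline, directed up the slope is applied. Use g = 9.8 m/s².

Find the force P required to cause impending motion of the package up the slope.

At impending motion up the slope, friction acts down-slope at its limit: f = μ_s N.
P is parallel to the surface, so N = m g cos θ = 109 N.
Along the incline: P = m g sin θ + μ_s N = 39.6 + 0.46×109 = 89.5 N.

P ≈ 89.5 N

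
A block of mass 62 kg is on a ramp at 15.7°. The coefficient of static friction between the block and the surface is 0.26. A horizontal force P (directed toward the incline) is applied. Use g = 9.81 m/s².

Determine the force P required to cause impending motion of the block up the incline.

P ≈ 355 N

At impending motion up the slope, friction acts down-slope at its limit: f = μ_s N.
Perpendicular to the incline: N = m g cos θ + P sin θ.
Along the incline: P cos θ = m g sin θ + μ_s N = m g sin θ + μ_s (m g cos θ + P sin θ).
Solving, P (cos θ − μ_s sin θ) = m g (sin θ + μ_s cos θ), so P = 62×9.81×(sin 15.7° + 0.26 cos 15.7°)/(cos 15.7° − 0.26 sin 15.7°) = 608×0.5209/0.8923 = 355 N.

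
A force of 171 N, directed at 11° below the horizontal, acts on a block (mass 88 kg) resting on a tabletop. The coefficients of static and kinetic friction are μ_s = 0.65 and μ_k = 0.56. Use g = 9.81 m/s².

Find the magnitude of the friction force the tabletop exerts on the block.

f ≈ 168 N

Vertical equilibrium gives N = m g + P sin α = 895.9 N.
Horizontally, friction must balance P cos α = 167.9 N.
The static-friction limit is μ_s N = 582.3 N.
167.9 ≤ 582.3 N → static; friction equals the required 168 N.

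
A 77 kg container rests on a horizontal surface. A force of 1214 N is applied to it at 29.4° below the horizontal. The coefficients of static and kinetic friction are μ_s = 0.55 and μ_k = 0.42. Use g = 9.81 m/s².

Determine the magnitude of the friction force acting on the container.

f ≈ 568 N

Vertical equilibrium gives N = m g + P sin α = 1351 N.
Horizontally, friction must balance P cos α = 1058 N.
μ_s N = 0.55 × 1351 = 743.2 N.
The required friction exceeds μ_s N, so the container moves and f = μ_k N = 568 N.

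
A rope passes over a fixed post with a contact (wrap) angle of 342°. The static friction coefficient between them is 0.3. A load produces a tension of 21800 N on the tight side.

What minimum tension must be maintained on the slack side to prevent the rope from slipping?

Capstan equation at impending slip: T_tight/T_slack = e^{μβ}.
β = 342° = 5.969 rad; e^{μβ} = e^{0.3×5.969} = 5.994.
T_slack = T_tight / e^{μβ} = 21800 / 5.994 = 3640 N.

T_min ≈ 3640 N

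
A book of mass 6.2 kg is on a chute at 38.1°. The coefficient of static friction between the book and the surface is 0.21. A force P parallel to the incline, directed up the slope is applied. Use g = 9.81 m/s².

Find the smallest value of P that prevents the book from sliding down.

P_min ≈ 27.5 N

The book tends to slide down (tan θ > μ_s), so at the point of impending slip friction acts up-slope at its limit: f = μ_s N.
P is parallel to the surface, so N = m g cos θ = 47.9 N.
Along the incline: P + μ_s N = m g sin θ, so P = 37.5 − 0.21×47.9 = 27.5 N.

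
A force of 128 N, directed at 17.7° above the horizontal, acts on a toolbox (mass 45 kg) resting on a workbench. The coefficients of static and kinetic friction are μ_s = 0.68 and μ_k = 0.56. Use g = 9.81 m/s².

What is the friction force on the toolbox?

f ≈ 122 N

The vertical component of P reduces the normal force: N = m g − P sin α = 441.5 − 38.92 = 402.5 N.
The horizontal driving force is P cos α = 121.9 N, so equilibrium needs friction f = 121.9 N.
μ_s N = 0.68 × 402.5 = 273.7 N.
121.9 ≤ 273.7 N → static; friction equals the required 122 N.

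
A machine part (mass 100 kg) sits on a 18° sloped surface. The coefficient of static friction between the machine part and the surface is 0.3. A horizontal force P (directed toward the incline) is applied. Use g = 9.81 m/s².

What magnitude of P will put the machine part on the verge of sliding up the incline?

P ≈ 679 N

At impending motion up the slope, friction acts down-slope at its limit: f = μ_s N.
Perpendicular to the incline: N = m g cos θ + P sin θ.
Along the incline: P cos θ = m g sin θ + μ_s N = m g sin θ + μ_s (m g cos θ + P sin θ).
Solving, P (cos θ − μ_s sin θ) = m g (sin θ + μ_s cos θ), so P = 100×9.81×(sin 18° + 0.3 cos 18°)/(cos 18° − 0.3 sin 18°) = 981×0.5943/0.8584 = 679 N.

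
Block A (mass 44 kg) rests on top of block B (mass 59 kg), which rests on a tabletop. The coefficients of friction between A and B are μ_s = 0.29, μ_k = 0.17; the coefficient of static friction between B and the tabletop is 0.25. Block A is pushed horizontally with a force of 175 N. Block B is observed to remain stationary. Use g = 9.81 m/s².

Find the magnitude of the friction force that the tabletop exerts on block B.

f ≈ 73.4 N

The normal force B exerts on A is simply A's weight, N₁ = 431.6 N.
Maximum static friction on A from B: μ_s N₁ = 0.29×431.6 = 125.2 N.
Since P = 175 N > 125.2 N, A slides on B; the A–B friction is kinetic: f₁ = μ_k N₁ = 0.17×431.6 = 73.4 N.
By Newton's third law B feels 73.4 N forward from A. With B stationary, the floor's static friction on B balances it: f₂ = 73.4 N (well within μ_s(m_A+m_B)g = 252.6 N).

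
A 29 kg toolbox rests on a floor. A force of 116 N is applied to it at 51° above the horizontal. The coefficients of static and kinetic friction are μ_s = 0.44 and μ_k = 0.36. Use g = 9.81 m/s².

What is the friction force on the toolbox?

f ≈ 73 N

N = m g − P sin α = 284.5 − 116×sin 51° = 194.3 N.
For equilibrium, f = P cos α = 116×cos 51° = 73 N.
The static-friction limit is μ_s N = 85.51 N.
73 ≤ 85.51 N → static; friction equals the required 73 N.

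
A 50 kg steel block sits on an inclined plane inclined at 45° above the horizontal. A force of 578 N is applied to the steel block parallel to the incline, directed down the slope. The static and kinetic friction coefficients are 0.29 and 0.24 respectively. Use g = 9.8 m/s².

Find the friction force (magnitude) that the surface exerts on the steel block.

f ≈ 83.2 N (up the incline)

Normal force: N = m g cos θ = 50 × 9.8 × cos 45° = 346.5 N.
For equilibrium along the incline the friction force must supply f = m g sin θ + P = 346.5 + 578 = 924.5 N (positive meaning up-slope).
Static friction can supply at most μ_s N = 100.5 N.
|924.5| exceeds 100.5 N, so the steel block slips down-slope; friction is kinetic, f = μ_k N = 0.24×346.5 = 83.2 N.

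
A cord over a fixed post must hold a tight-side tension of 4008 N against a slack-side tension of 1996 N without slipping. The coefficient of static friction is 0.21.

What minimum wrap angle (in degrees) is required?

β_min ≈ 190°

T₂/T₁ = e^{μβ} → β = ln(T₂/T₁)/μ.
β = ln(4008/1996)/0.21 = 0.6971/0.21 = 3.32 rad.
In degrees: β = 3.32 × 180/π = 190°.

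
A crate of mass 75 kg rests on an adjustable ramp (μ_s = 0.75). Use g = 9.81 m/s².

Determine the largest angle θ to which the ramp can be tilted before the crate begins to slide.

θ_max ≈ 36.9°

At the slip threshold, m g sin θ = μ_s · m g cos θ, so tan θ = μ_s.
θ_max = arctan(0.75) = 36.9°.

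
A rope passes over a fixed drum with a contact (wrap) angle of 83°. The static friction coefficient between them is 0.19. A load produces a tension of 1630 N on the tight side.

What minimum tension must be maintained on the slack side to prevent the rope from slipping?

T_min ≈ 1240 N

Capstan equation at impending slip: T_tight/T_slack = e^{μβ}.
β = 83° = 1.449 rad; e^{μβ} = e^{0.19×1.449} = 1.317.
T_slack = T_tight / e^{μβ} = 1630 / 1.317 = 1240 N.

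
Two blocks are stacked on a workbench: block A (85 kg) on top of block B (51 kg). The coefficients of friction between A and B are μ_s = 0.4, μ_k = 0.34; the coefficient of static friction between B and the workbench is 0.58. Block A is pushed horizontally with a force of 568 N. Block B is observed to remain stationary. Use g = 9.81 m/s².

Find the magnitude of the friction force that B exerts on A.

f ≈ 284 N

Between the blocks, N₁ = m_A g = 833.9 N.
Maximum static friction on A from B: μ_s N₁ = 0.4×833.9 = 333.5 N.
P = 568 N exceeds that limit, so A slips over B and the interface friction becomes kinetic: f₁ = μ_k N₁ = 0.34×833.9 = 284 N.
By Newton's third law B feels 284 N forward from A. With B stationary, the floor's static friction on B balances it: f₂ = 284 N (well within μ_s(m_A+m_B)g = 773.8 N).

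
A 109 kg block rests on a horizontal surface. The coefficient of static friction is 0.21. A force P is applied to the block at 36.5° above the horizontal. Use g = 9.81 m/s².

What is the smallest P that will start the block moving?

P ≈ 242 N

N = m g − P sin α (the pull lifts the block).
At impending slip, P cos α = μ_s N = μ_s (m g − P sin α).
Solving: P (cos α + μ_s sin α) = μ_s m g → P = 0.21×1070/(cos 36.5° + 0.21 sin 36.5°) = 225/0.9288 = 242 N.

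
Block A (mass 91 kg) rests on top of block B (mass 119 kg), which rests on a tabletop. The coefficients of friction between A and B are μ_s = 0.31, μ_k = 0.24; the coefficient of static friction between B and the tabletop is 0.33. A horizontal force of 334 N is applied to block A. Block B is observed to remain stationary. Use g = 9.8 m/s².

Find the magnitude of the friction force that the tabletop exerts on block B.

f ≈ 214 N

The normal force B exerts on A is simply A's weight, N₁ = 891.8 N.
Maximum static friction on A from B: μ_s N₁ = 0.31×891.8 = 276.5 N.
Since P = 334 N > 276.5 N, A slides on B; the A–B friction is kinetic: f₁ = μ_k N₁ = 0.24×891.8 = 214 N.
B experiences an equal 214 N forward from A (third law). B is in equilibrium, so the floor supplies f₂ = 214 N of static friction (limit μ_s(m_A+m_B)g = 679.1 N, not exceeded).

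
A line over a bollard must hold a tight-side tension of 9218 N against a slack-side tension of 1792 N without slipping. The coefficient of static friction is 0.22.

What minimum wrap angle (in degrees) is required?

β_min ≈ 427°

T₂/T₁ = e^{μβ} → β = ln(T₂/T₁)/μ.
β = ln(9218/1792)/0.22 = 1.638/0.22 = 7.445 rad.
In degrees: β = 7.445 × 180/π = 427°.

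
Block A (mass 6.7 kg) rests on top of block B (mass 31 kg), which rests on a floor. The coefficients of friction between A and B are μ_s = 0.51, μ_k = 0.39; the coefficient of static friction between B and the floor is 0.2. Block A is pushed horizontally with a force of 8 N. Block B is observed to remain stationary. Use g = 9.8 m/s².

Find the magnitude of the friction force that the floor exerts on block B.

Between the blocks, N₁ = m_A g = 65.66 N.
So the A–B interface can sustain at most μ_s N₁ = 33.49 N of static friction.
P = 8 N is within that limit, so A and B move together (both at rest); the A–B friction is simply f₁ = P = 8 N.
By Newton's third law B feels 8 N forward from A. With B stationary, the floor's static friction on B balances it: f₂ = 8 N (well within μ_s(m_A+m_B)g = 73.89 N).

f ≈ 8 N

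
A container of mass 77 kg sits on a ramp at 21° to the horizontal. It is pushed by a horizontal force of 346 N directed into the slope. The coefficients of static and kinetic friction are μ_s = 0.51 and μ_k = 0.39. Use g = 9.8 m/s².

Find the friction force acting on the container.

Normal direction: N = m g cos θ + P sin θ = 828.5 N.
Along the incline, the net driving force (taking up-slope positive) is P cos θ − m g sin θ = 323 − 270.4 = 52.59 N, so equilibrium requires friction f = -52.59 N (down-slope).
Maximum static friction: μ_s N = 0.51 × 828.5 = 422.5 N.
Since 52.59 N is within the 422.5 N limit, the container stays put and friction is exactly 52.6 N.

f ≈ 52.6 N (down the incline)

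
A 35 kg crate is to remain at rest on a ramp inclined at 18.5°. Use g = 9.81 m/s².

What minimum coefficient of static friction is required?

μ_s,min ≈ 0.335

At the slip threshold m g sin θ = μ_s m g cos θ, so μ_s,min = tan θ.
μ_s,min = tan 18.5° = 0.335.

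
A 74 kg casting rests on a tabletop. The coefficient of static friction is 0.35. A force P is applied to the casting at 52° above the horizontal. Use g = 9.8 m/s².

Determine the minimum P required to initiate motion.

N = m g − P sin α (the pull lifts the casting).
At impending slip, P cos α = μ_s N = μ_s (m g − P sin α).
Solving: P (cos α + μ_s sin α) = μ_s m g → P = 0.35×725/(cos 52° + 0.35 sin 52°) = 254/0.8915 = 285 N.

P ≈ 285 N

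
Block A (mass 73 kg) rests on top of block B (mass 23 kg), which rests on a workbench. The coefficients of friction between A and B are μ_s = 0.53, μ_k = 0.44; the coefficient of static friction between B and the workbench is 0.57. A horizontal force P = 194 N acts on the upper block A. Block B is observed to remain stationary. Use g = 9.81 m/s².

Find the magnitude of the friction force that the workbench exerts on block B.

Between the blocks, N₁ = m_A g = 716.1 N.
Maximum static friction on A from B: μ_s N₁ = 0.53×716.1 = 379.5 N.
Since P = 194 N ≤ 379.5 N, A does not slip on B; friction on A equals P = 194 N.
By Newton's third law B feels 194 N forward from A. With B stationary, the floor's static friction on B balances it: f₂ = 194 N (well within μ_s(m_A+m_B)g = 536.8 N).

f ≈ 194 N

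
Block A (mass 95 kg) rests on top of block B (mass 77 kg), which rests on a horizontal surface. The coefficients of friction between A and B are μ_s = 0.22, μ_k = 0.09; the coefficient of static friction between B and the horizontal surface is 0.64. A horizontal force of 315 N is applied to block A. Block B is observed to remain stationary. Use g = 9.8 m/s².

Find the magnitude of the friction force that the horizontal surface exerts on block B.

Between the blocks, N₁ = m_A g = 931 N.
So the A–B interface can sustain at most μ_s N₁ = 204.8 N of static friction.
Since P = 315 N > 204.8 N, A slides on B; the A–B friction is kinetic: f₁ = μ_k N₁ = 0.09×931 = 83.8 N.
B experiences an equal 83.8 N forward from A (third law). B is in equilibrium, so the floor supplies f₂ = 83.8 N of static friction (limit μ_s(m_A+m_B)g = 1079 N, not exceeded).

f ≈ 83.8 N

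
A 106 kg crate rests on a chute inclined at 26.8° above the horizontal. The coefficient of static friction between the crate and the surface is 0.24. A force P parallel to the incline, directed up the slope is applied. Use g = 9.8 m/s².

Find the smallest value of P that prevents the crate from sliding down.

P_min ≈ 246 N

The crate tends to slide down (tan θ > μ_s), so at the point of impending slip friction acts up-slope at its limit: f = μ_s N.
P is parallel to the surface, so N = m g cos θ = 927 N.
Along the incline: P + μ_s N = m g sin θ, so P = 468 − 0.24×927 = 246 N.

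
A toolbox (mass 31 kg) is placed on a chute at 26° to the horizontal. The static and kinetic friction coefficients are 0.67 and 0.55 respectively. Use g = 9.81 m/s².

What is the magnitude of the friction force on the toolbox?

The normal reaction is N = m g cos θ = 273.3 N.
For equilibrium along the incline, friction must balance the weight component: f = m g sin θ = 133.3 N up the slope.
The static-friction ceiling is μ_s N = 0.67 × 273.3 = 183.1 N.
Since |133.3| ≤ 183.1 N, the toolbox remains in static equilibrium and friction takes exactly the required value.

f ≈ 133 N (up the incline)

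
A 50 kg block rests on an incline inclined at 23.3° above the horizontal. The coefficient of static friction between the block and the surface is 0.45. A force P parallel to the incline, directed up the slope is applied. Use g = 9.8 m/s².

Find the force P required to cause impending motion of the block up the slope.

At impending motion up the slope, friction acts down-slope at its limit: f = μ_s N.
P is parallel to the surface, so N = m g cos θ = 450 N.
Along the incline: P = m g sin θ + μ_s N = 194 + 0.45×450 = 396 N.

P ≈ 396 N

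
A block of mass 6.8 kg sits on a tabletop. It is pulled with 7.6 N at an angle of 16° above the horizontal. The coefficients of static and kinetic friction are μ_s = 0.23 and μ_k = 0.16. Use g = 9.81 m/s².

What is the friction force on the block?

f ≈ 7.31 N

The vertical component of P reduces the normal force: N = m g − P sin α = 66.71 − 2.095 = 64.61 N.
For equilibrium, f = P cos α = 7.6×cos 16° = 7.306 N.
μ_s N = 0.23 × 64.61 = 14.86 N.
7.306 ≤ 14.86 N → static; friction equals the required 7.31 N.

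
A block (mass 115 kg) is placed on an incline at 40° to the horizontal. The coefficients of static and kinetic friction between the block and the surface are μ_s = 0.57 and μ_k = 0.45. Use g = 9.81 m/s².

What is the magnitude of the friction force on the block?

Normal force: N = m g cos θ = 115 × 9.81 × cos 40° = 864.2 N.
For equilibrium along the incline, friction must balance the weight component: f = m g sin θ = 725.2 N up the slope.
The static-friction ceiling is μ_s N = 0.57 × 864.2 = 492.6 N.
|725.2| exceeds 492.6 N, so the block slips down-slope; friction is kinetic, f = μ_k N = 0.45×864.2 = 389 N.

f ≈ 389 N (up the incline)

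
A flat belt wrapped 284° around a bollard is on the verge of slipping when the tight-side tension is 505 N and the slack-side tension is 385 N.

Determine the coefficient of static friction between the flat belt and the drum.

T₂/T₁ = e^{μβ} → μ = ln(T₂/T₁)/β.
β = 284° = 4.957 rad.
μ = ln(505/385)/4.957 = ln(1.312)/4.957 = 0.0547.

μ ≈ 0.0547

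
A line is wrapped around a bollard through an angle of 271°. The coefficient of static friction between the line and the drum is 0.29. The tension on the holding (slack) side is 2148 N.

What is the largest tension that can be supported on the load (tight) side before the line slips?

T_max ≈ 8470 N

At impending slip the capstan equation gives T₂/T₁ = e^{μβ} with β in radians.
β = 271° × π/180 = 4.73 rad.
e^{μβ} = e^{0.29×4.73} = 3.942.
T₂ = T₁ · e^{μβ} = 2148 × 3.942 = 8470 N.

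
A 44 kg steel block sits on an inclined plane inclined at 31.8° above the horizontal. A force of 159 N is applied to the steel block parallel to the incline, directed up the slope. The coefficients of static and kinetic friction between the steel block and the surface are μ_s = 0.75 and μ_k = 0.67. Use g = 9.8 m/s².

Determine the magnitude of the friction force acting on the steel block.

f ≈ 68.2 N (up the incline)

The normal reaction is N = m g cos θ = 366.5 N.
For equilibrium along the incline the friction force must supply f = m g sin θ − P = 227.2 − 159 = 68.22 N (positive meaning up-slope).
Static friction can supply at most μ_s N = 274.9 N.
Since |68.22| ≤ 274.9 N, no slip — friction simply equals what equilibrium demands.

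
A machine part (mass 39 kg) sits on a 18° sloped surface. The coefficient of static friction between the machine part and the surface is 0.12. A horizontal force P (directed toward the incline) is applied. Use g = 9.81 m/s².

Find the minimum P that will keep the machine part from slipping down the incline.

The machine part tends to slide down (tan θ > μ_s), so at the point of impending slip friction acts up-slope at its limit: f = μ_s N.
Perpendicular to the incline: N = m g cos θ + P sin θ.
Along the incline: P cos θ + μ_s N = m g sin θ, i.e. P cos θ + μ_s (m g cos θ + P sin θ) = m g sin θ.
Solving, P (cos θ + μ_s sin θ) = m g (sin θ − μ_s cos θ), so P = 383×0.1949/0.9881 = 75.5 N.

P_min ≈ 75.5 N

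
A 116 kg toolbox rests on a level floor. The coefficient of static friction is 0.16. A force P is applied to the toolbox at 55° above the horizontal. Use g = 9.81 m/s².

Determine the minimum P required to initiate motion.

N = m g − P sin α (the pull lifts the toolbox).
At impending slip, P cos α = μ_s N = μ_s (m g − P sin α).
Solving: P (cos α + μ_s sin α) = μ_s m g → P = 0.16×1140/(cos 55° + 0.16 sin 55°) = 182/0.7046 = 258 N.

P ≈ 258 N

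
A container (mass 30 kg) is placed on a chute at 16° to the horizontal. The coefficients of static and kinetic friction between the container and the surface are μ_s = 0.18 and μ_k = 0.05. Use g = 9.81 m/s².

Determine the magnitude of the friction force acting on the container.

f ≈ 14.1 N (up the incline)

The normal reaction is N = m g cos θ = 282.9 N.
Along the slope the weight component is m g sin θ = 81.12 N; friction must supply exactly this, acting up-slope.
The static-friction ceiling is μ_s N = 0.18 × 282.9 = 50.92 N.
Since |81.12| > 50.92 N, static friction cannot hold it; the container slides down the incline and kinetic friction applies: f = μ_k N = 0.05 × 282.9 = 14.1 N.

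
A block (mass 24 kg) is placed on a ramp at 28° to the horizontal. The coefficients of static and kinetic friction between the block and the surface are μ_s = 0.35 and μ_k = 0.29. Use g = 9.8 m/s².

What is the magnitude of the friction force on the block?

The normal reaction is N = m g cos θ = 207.7 N.
Along the slope the weight component is m g sin θ = 110.4 N; friction must supply exactly this, acting up-slope.
Maximum static friction available: μ_s N = 0.35 × 207.7 = 72.68 N.
|110.4| exceeds 72.68 N, so the block slips down-slope; friction is kinetic, f = μ_k N = 0.29×207.7 = 60.2 N.

f ≈ 60.2 N (up the incline)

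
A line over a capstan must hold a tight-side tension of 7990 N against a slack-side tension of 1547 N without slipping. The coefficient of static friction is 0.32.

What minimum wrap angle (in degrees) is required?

T₂/T₁ = e^{μβ} → β = ln(T₂/T₁)/μ.
β = ln(7990/1547)/0.32 = 1.642/0.32 = 5.131 rad.
In degrees: β = 5.131 × 180/π = 294°.

β_min ≈ 294°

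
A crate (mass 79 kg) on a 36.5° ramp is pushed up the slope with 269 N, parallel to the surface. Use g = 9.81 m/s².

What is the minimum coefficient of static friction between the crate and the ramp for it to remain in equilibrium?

μ_s,min ≈ 0.308

N = m g cos θ = 623 N.
Friction must make up the shortfall along the incline: f = m g sin θ − P = 461 − 269 = 192 N.
At the threshold f = μ_s N, so μ_s,min = 192/623 = 0.308.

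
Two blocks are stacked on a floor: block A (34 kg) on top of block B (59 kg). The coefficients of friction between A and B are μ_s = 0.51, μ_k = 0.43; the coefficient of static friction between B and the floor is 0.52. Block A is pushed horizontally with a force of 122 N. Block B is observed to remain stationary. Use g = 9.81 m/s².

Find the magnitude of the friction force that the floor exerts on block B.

The normal force B exerts on A is simply A's weight, N₁ = 333.5 N.
Maximum static friction on A from B: μ_s N₁ = 0.51×333.5 = 170.1 N.
P = 122 N is within that limit, so A and B move together (both at rest); the A–B friction is simply f₁ = P = 122 N.
B experiences an equal 122 N forward from A (third law). B is in equilibrium, so the floor supplies f₂ = 122 N of static friction (limit μ_s(m_A+m_B)g = 474.4 N, not exceeded).

f ≈ 122 N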